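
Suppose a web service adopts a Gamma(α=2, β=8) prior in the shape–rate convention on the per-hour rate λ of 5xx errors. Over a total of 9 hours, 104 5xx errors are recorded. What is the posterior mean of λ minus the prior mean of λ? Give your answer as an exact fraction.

407/68

Total count 104 over total exposure 9 hours.
The Gamma prior is conjugate for the Poisson rate, so λ | data ~ Gamma(2+104, 8+9) = Gamma(106, 17).
Posterior mean = 106/17 = 106/17; prior mean = 2/8 = 1/4. Difference = 106/17 − 1/4 = 407/68.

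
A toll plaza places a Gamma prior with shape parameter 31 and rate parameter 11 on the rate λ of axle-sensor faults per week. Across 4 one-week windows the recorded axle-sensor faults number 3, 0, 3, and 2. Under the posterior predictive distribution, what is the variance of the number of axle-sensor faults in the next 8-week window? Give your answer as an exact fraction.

Total count: 3 + 0 + 3 + 2 = 8.
Total exposure: 4 weeks.
Gamma(α, β) with Poisson data over total exposure Σt gives posterior Gamma(α+Σx, β+Σt) = Gamma(39, 15).
The posterior predictive for a window of length T is Negative Binomial with variance T·α'·(β'+T)/β'² = 8·39·23/225 = 2392/75.

2392/75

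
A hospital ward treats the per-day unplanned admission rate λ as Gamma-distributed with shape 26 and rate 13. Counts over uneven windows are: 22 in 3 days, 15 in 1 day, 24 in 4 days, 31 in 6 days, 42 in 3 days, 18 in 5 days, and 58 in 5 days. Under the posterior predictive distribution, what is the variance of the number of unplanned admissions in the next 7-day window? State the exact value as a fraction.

19411/400

Total count: 22 + 15 + 24 + 31 + 42 + 18 + 58 = 210.
Total exposure: 3 + 1 + 4 + 6 + 3 + 5 + 5 = 27 days.
By Gamma–Poisson conjugacy, the posterior is Gamma(α + Σx, β + Σt) = Gamma(26 + 210, 13 + 27) = Gamma(236, 40).
The posterior predictive for a window of length T is Negative Binomial with variance T·α'·(β'+T)/β'² = 7·236·47/1600 = 19411/400.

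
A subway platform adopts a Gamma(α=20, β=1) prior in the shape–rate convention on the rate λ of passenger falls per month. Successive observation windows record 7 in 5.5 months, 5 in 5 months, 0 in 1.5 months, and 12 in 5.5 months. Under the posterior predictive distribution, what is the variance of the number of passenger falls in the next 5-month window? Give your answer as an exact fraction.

20680/1369

Total count: 7 + 5 + 0 + 12 = 24.
Total exposure: 5.5 + 5 + 1.5 + 5.5 = 17.5 months.
The Gamma prior is conjugate for the Poisson rate, so λ | data ~ Gamma(20+24, 1+17.5) = Gamma(44, 37/2).
The posterior predictive for a window of length T is Negative Binomial with variance T·α'·(β'+T)/β'² = 5·44·(47/2)/(1369/4) = 20680/1369.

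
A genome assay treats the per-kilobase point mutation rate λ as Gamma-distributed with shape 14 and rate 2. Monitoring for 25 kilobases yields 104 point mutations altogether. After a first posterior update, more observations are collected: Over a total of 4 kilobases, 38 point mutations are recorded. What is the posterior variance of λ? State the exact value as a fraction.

156/961

Total count 104 over total exposure 25 kilobases.
After the first batch: Gamma(14 + 104, 2 + 25) = Gamma(118, 27).
Total count 38 over total exposure 4 kilobases.
After the second batch: Gamma(118 + 38, 27 + 4) = Gamma(156, 31).
Posterior variance = α'/β'² = 156/961.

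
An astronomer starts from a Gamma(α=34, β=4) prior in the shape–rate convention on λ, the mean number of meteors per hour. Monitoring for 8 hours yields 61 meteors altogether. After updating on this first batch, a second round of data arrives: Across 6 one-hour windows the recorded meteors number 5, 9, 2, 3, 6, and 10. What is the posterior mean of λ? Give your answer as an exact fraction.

Total count 61 over total exposure 8 hours.
After the first batch: Gamma(34 + 61, 4 + 8) = Gamma(95, 12).
Total count: 5 + 9 + 2 + 3 + 6 + 10 = 35.
Total exposure: 6 hours.
After the second batch: Gamma(95 + 35, 12 + 6) = Gamma(130, 18).
Posterior mean = α'/β' = 130/18 = 65/9.

65/9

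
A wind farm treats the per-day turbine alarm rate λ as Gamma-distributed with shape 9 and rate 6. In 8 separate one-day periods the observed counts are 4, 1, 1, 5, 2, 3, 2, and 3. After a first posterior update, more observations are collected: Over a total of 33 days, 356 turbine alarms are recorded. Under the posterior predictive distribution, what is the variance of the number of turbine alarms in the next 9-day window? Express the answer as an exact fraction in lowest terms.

Total count: 4 + 1 + 1 + 5 + 2 + 3 + 2 + 3 = 21.
Total exposure: 8 days.
After the first batch: Gamma(9 + 21, 6 + 8) = Gamma(30, 14).
Total count 356 over total exposure 33 days.
After the second batch: Gamma(30 + 356, 14 + 33) = Gamma(386, 47).
The posterior predictive for a window of length T is Negative Binomial with variance T·α'·(β'+T)/β'² = 9·386·56/2209 = 194544/2209.

194544/2209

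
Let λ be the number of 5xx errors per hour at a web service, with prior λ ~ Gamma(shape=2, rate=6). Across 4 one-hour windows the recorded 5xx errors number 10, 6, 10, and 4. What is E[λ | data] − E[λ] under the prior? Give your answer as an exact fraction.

43/15

Total count: 10 + 6 + 10 + 4 = 30.
Total exposure: 4 hours.
By Gamma–Poisson conjugacy, the posterior is Gamma(α + Σx, β + Σt) = Gamma(2 + 30, 6 + 4) = Gamma(32, 10).
Posterior mean = 32/10 = 16/5; prior mean = 2/6 = 1/3. Difference = 16/5 − 1/3 = 43/15.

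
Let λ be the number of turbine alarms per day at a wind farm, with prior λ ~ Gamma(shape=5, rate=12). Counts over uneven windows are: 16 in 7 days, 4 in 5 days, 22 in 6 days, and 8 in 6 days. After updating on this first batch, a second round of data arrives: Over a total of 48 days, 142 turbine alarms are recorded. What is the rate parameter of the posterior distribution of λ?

84

Total count: 16 + 4 + 22 + 8 = 50.
Total exposure: 7 + 5 + 6 + 6 = 24 days.
After the first batch: Gamma(5 + 50, 12 + 24) = Gamma(55, 36).
Total count 142 over total exposure 48 days.
After the second batch: Gamma(55 + 142, 36 + 48) = Gamma(197, 84).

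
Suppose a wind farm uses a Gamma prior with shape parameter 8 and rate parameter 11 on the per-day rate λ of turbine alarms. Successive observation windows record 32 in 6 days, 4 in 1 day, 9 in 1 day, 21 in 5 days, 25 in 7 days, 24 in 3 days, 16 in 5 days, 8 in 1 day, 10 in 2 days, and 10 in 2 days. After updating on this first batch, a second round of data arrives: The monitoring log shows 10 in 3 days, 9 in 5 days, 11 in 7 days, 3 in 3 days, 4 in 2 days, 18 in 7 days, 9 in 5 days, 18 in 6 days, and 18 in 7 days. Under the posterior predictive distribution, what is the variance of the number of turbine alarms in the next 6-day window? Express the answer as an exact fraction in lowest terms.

1710/89

Total count: 32 + 4 + 9 + 21 + 25 + 24 + 16 + 8 + 10 + 10 = 159.
Total exposure: 6 + 1 + 1 + 5 + 7 + 3 + 5 + 1 + 2 + 2 = 33 days.
After the first batch: Gamma(8 + 159, 11 + 33) = Gamma(167, 44).
Total count: 10 + 9 + 11 + 3 + 4 + 18 + 9 + 18 + 18 = 100.
Total exposure: 3 + 5 + 7 + 3 + 2 + 7 + 5 + 6 + 7 = 45 days.
After the second batch: Gamma(167 + 100, 44 + 45) = Gamma(267, 89).
The posterior predictive for a window of length T is Negative Binomial with variance T·α'·(β'+T)/β'² = 6·267·95/7921 = 1710/89.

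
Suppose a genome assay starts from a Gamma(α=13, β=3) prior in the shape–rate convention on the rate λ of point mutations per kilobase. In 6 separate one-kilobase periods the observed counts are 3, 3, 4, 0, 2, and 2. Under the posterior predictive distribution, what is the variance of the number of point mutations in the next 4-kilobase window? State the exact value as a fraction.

52/3

Total count: 3 + 3 + 4 + 0 + 2 + 2 = 14.
Total exposure: 6 kilobases.
Gamma(α, β) with Poisson data over total exposure Σt gives posterior Gamma(α+Σx, β+Σt) = Gamma(27, 9).
The posterior predictive for a window of length T is Negative Binomial with variance T·α'·(β'+T)/β'² = 4·27·13/81 = 52/3.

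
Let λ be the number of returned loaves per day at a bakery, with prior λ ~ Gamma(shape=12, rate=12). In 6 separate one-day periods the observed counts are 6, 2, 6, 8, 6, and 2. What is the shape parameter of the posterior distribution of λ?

Total count: 6 + 2 + 6 + 8 + 6 + 2 = 30.
Total exposure: 6 days.
Gamma(α, β) with Poisson data over total exposure Σt gives posterior Gamma(α+Σx, β+Σt) = Gamma(42, 18).

42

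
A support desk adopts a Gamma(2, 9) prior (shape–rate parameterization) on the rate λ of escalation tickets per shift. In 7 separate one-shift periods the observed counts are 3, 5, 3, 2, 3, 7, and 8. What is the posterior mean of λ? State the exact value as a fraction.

33/16

Total count: 3 + 5 + 3 + 2 + 3 + 7 + 8 = 31.
Total exposure: 7 shifts.
Conjugate update: add total count to the shape and total exposure to the rate, giving Gamma(33, 16).
Posterior mean = α'/β' = 33/16.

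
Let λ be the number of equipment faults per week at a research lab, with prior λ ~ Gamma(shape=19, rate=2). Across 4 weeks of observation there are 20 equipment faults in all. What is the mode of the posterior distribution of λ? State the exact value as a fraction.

Total count 20 over total exposure 4 weeks.
Conjugate update: add total count to the shape and total exposure to the rate, giving Gamma(39, 6).
Posterior mode = (α'−1)/β' = 38/6 = 19/3.

19/3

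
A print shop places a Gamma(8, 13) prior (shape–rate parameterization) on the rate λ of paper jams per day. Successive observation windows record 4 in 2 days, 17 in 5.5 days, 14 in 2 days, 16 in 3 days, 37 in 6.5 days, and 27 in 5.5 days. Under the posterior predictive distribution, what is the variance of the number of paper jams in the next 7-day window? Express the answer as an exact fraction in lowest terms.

Total count: 4 + 17 + 14 + 16 + 37 + 27 = 115.
Total exposure: 2 + 5.5 + 2 + 3 + 6.5 + 5.5 = 24.5 days.
By Gamma–Poisson conjugacy, the posterior is Gamma(α + Σx, β + Σt) = Gamma(8 + 115, 13 + 24.5) = Gamma(123, 75/2).
The posterior predictive for a window of length T is Negative Binomial with variance T·α'·(β'+T)/β'² = 7·123·(89/2)/(5625/4) = 51086/1875.

51086/1875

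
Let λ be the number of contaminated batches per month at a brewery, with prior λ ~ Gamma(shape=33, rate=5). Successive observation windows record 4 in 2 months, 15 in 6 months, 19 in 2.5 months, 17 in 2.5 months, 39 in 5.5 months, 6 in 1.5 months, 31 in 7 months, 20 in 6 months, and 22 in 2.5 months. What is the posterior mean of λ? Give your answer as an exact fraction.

Total count: 4 + 15 + 19 + 17 + 39 + 6 + 31 + 20 + 22 = 173.
Total exposure: 2 + 6 + 2.5 + 2.5 + 5.5 + 1.5 + 7 + 6 + 2.5 = 35.5 months.
Gamma(α, β) with Poisson data over total exposure Σt gives posterior Gamma(α+Σx, β+Σt) = Gamma(206, 81/2).
Posterior mean = α'/β' = 206/(81/2) = 412/81.

412/81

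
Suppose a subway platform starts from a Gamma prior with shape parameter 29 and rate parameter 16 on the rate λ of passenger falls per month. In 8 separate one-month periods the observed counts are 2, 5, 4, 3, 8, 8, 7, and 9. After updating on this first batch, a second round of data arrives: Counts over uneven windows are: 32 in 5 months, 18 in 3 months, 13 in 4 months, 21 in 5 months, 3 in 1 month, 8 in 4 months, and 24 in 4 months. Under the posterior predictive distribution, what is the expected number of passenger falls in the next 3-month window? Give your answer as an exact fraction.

Total count: 2 + 5 + 4 + 3 + 8 + 8 + 7 + 9 = 46.
Total exposure: 8 months.
After the first batch: Gamma(29 + 46, 16 + 8) = Gamma(75, 24).
Total count: 32 + 18 + 13 + 21 + 3 + 8 + 24 = 119.
Total exposure: 5 + 3 + 4 + 5 + 1 + 4 + 4 = 26 months.
After the second batch: Gamma(75 + 119, 24 + 26) = Gamma(194, 50).
Predictive mean over a 3-month window = T·E[λ|data] = 3·194/50 = 291/25.

291/25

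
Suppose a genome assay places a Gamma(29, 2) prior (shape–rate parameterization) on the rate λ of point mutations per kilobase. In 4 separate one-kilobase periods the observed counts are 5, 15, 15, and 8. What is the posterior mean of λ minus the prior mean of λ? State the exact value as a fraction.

-5/2

Total count: 5 + 15 + 15 + 8 = 43.
Total exposure: 4 kilobases.
By Gamma–Poisson conjugacy, the posterior is Gamma(α + Σx, β + Σt) = Gamma(29 + 43, 2 + 4) = Gamma(72, 6).
Posterior mean = 72/6 = 12; prior mean = 29/2 = 29/2. Difference = 12 − 29/2 = -5/2.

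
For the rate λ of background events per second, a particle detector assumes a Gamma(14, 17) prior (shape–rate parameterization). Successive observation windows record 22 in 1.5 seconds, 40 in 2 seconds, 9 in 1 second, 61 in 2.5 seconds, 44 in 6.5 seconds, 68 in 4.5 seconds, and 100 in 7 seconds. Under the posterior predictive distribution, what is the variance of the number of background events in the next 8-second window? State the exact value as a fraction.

Total count: 22 + 40 + 9 + 61 + 44 + 68 + 100 = 344.
Total exposure: 1.5 + 2 + 1 + 2.5 + 6.5 + 4.5 + 7 = 25 seconds.
Conjugate update: add total count to the shape and total exposure to the rate, giving Gamma(358, 42).
The posterior predictive for a window of length T is Negative Binomial with variance T·α'·(β'+T)/β'² = 8·358·50/1764 = 35800/441.

35800/441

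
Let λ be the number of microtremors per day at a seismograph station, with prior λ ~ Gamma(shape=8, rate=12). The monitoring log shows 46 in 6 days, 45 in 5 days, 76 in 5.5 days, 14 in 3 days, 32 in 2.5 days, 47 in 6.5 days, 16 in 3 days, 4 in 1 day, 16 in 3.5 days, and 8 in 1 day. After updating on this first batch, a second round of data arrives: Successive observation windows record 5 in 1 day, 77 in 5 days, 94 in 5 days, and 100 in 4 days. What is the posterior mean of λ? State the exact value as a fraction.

147/16

Total count: 46 + 45 + 76 + 14 + 32 + 47 + 16 + 4 + 16 + 8 = 304.
Total exposure: 6 + 5 + 5.5 + 3 + 2.5 + 6.5 + 3 + 1 + 3.5 + 1 = 37 days.
After the first batch: Gamma(8 + 304, 12 + 37) = Gamma(312, 49).
Total count: 5 + 77 + 94 + 100 = 276.
Total exposure: 1 + 5 + 5 + 4 = 15 days.
After the second batch: Gamma(312 + 276, 49 + 15) = Gamma(588, 64).
Posterior mean = α'/β' = 588/64 = 147/16.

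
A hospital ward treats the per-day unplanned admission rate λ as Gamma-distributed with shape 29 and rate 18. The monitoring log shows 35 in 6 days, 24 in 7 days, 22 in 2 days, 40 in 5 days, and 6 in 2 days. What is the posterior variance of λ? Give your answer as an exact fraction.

39/400

Total count: 35 + 24 + 22 + 40 + 6 = 127.
Total exposure: 6 + 7 + 2 + 5 + 2 = 22 days.
Gamma(α, β) with Poisson data over total exposure Σt gives posterior Gamma(α+Σx, β+Σt) = Gamma(156, 40).
Posterior variance = α'/β'² = 156/1600 = 39/400.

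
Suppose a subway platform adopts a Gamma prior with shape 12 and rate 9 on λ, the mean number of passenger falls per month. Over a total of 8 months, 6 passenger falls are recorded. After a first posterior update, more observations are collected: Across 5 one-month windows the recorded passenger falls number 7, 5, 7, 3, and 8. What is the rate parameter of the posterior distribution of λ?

22

Total count 6 over total exposure 8 months.
After the first batch: Gamma(12 + 6, 9 + 8) = Gamma(18, 17).
Total count: 7 + 5 + 7 + 3 + 8 = 30.
Total exposure: 5 months.
After the second batch: Gamma(18 + 30, 17 + 5) = Gamma(48, 22).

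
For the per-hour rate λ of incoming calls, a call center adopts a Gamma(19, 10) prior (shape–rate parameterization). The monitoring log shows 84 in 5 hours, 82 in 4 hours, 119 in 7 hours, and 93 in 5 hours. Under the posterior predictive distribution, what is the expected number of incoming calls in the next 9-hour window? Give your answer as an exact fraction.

Total count: 84 + 82 + 119 + 93 = 378.
Total exposure: 5 + 4 + 7 + 5 = 21 hours.
The Gamma prior is conjugate for the Poisson rate, so λ | data ~ Gamma(19+378, 10+21) = Gamma(397, 31).
Predictive mean over a 9-hour window = T·E[λ|data] = 9·397/31 = 3573/31.

3573/31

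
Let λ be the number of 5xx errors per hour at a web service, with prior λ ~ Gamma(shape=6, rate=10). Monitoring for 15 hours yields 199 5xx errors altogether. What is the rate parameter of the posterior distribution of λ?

25

Total count 199 over total exposure 15 hours.
By Gamma–Poisson conjugacy, the posterior is Gamma(α + Σx, β + Σt) = Gamma(6 + 199, 10 + 15) = Gamma(205, 25).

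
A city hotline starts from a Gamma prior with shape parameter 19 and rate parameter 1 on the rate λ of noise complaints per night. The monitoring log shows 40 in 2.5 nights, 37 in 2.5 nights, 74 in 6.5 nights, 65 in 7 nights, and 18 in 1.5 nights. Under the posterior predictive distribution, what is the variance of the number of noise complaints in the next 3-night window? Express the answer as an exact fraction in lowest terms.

2024/49

Total count: 40 + 37 + 74 + 65 + 18 = 234.
Total exposure: 2.5 + 2.5 + 6.5 + 7 + 1.5 = 20 nights.
The Gamma prior is conjugate for the Poisson rate, so λ | data ~ Gamma(19+234, 1+20) = Gamma(253, 21).
The posterior predictive for a window of length T is Negative Binomial with variance T·α'·(β'+T)/β'² = 3·253·24/441 = 2024/49.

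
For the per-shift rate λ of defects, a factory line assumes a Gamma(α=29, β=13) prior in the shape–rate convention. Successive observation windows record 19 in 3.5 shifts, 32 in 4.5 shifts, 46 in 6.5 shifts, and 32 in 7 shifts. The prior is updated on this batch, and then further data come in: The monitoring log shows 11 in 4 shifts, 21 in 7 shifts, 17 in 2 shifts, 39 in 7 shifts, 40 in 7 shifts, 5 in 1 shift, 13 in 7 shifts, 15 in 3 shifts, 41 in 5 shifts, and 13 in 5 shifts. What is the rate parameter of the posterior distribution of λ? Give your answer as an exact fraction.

165/2

Total count: 19 + 32 + 46 + 32 = 129.
Total exposure: 3.5 + 4.5 + 6.5 + 7 = 21.5 shifts.
After the first batch: Gamma(29 + 129, 13 + 21.5) = Gamma(158, 69/2).
Total count: 11 + 21 + 17 + 39 + 40 + 5 + 13 + 15 + 41 + 13 = 215.
Total exposure: 4 + 7 + 2 + 7 + 7 + 1 + 7 + 3 + 5 + 5 = 48 shifts.
After the second batch: Gamma(158 + 215, 69/2 + 48) = Gamma(373, 165/2).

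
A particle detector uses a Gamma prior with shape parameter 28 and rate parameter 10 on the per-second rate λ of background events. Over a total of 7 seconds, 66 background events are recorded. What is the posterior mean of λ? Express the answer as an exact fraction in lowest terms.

94/17

Total count 66 over total exposure 7 seconds.
The Gamma prior is conjugate for the Poisson rate, so λ | data ~ Gamma(28+66, 10+7) = Gamma(94, 17).
Posterior mean = α'/β' = 94/17.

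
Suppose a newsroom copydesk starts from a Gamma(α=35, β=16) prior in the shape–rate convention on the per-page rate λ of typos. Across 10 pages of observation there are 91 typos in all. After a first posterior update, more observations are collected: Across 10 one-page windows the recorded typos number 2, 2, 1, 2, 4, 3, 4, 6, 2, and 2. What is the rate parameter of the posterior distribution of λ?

36

Total count 91 over total exposure 10 pages.
After the first batch: Gamma(35 + 91, 16 + 10) = Gamma(126, 26).
Total count: 2 + 2 + 1 + 2 + 4 + 3 + 4 + 6 + 2 + 2 = 28.
Total exposure: 10 pages.
After the second batch: Gamma(126 + 28, 26 + 10) = Gamma(154, 36).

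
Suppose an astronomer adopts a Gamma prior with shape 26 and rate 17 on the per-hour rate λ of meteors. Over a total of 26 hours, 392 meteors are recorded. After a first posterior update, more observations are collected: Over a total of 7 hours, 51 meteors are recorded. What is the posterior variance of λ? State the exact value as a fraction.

469/2500

Total count 392 over total exposure 26 hours.
After the first batch: Gamma(26 + 392, 17 + 26) = Gamma(418, 43).
Total count 51 over total exposure 7 hours.
After the second batch: Gamma(418 + 51, 43 + 7) = Gamma(469, 50).
Posterior variance = α'/β'² = 469/2500.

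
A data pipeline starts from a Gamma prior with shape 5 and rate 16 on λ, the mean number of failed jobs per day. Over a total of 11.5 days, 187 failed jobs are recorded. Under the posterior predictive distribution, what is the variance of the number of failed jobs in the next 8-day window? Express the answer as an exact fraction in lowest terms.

218112/3025

Total count 187 over total exposure 11.5 days.
Gamma(α, β) with Poisson data over total exposure Σt gives posterior Gamma(α+Σx, β+Σt) = Gamma(192, 55/2).
The posterior predictive for a window of length T is Negative Binomial with variance T·α'·(β'+T)/β'² = 8·192·(71/2)/(3025/4) = 218112/3025.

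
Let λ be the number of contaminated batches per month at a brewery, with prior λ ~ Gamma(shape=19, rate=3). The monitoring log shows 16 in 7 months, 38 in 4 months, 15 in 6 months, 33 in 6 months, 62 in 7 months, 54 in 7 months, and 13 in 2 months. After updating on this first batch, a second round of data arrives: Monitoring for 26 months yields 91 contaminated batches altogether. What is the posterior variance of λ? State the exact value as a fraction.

341/4624

Total count: 16 + 38 + 15 + 33 + 62 + 54 + 13 = 231.
Total exposure: 7 + 4 + 6 + 6 + 7 + 7 + 2 = 39 months.
After the first batch: Gamma(19 + 231, 3 + 39) = Gamma(250, 42).
Total count 91 over total exposure 26 months.
After the second batch: Gamma(250 + 91, 42 + 26) = Gamma(341, 68).
Posterior variance = α'/β'² = 341/4624.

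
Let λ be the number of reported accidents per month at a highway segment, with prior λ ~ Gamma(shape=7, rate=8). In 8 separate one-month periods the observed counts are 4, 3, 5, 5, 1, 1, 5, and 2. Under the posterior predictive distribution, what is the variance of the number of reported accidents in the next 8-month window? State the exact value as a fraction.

99/4

Total count: 4 + 3 + 5 + 5 + 1 + 1 + 5 + 2 = 26.
Total exposure: 8 months.
The Gamma prior is conjugate for the Poisson rate, so λ | data ~ Gamma(7+26, 8+8) = Gamma(33, 16).
The posterior predictive for a window of length T is Negative Binomial with variance T·α'·(β'+T)/β'² = 8·33·24/256 = 99/4.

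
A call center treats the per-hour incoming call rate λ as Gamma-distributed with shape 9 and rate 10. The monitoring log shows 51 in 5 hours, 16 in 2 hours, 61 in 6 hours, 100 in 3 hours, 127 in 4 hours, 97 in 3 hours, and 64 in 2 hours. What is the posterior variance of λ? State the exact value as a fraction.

3/7

Total count: 51 + 16 + 61 + 100 + 127 + 97 + 64 = 516.
Total exposure: 5 + 2 + 6 + 3 + 4 + 3 + 2 = 25 hours.
The Gamma prior is conjugate for the Poisson rate, so λ | data ~ Gamma(9+516, 10+25) = Gamma(525, 35).
Posterior variance = α'/β'² = 525/1225 = 3/7.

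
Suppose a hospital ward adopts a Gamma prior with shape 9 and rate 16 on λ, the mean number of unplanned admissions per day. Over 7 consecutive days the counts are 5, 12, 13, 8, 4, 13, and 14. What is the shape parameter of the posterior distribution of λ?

78

Total count: 5 + 12 + 13 + 8 + 4 + 13 + 14 = 69.
Total exposure: 7 days.
Conjugate update: add total count to the shape and total exposure to the rate, giving Gamma(78, 23).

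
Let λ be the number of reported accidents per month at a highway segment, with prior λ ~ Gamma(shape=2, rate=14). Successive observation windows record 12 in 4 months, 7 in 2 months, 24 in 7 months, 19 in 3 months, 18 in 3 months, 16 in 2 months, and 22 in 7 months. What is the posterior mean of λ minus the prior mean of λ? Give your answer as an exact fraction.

Total count: 12 + 7 + 24 + 19 + 18 + 16 + 22 = 118.
Total exposure: 4 + 2 + 7 + 3 + 3 + 2 + 7 = 28 months.
Posterior: α' = 2 + 118 = 120, β' = 14 + 28 = 42.
Posterior mean = 120/42 = 20/7; prior mean = 2/14 = 1/7. Difference = 20/7 − 1/7 = 19/7.

19/7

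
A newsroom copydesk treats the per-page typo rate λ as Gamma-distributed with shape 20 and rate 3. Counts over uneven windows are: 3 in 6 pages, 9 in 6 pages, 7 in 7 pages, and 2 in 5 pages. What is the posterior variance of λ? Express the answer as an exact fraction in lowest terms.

Total count: 3 + 9 + 7 + 2 = 21.
Total exposure: 6 + 6 + 7 + 5 = 24 pages.
By Gamma–Poisson conjugacy, the posterior is Gamma(α + Σx, β + Σt) = Gamma(20 + 21, 3 + 24) = Gamma(41, 27).
Posterior variance = α'/β'² = 41/729.

41/729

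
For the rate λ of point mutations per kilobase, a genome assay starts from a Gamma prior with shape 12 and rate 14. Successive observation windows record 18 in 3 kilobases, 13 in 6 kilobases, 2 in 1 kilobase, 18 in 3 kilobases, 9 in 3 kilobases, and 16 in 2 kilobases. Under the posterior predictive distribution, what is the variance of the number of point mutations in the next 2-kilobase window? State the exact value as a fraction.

Total count: 18 + 13 + 2 + 18 + 9 + 16 = 76.
Total exposure: 3 + 6 + 1 + 3 + 3 + 2 = 18 kilobases.
Conjugate update: add total count to the shape and total exposure to the rate, giving Gamma(88, 32).
The posterior predictive for a window of length T is Negative Binomial with variance T·α'·(β'+T)/β'² = 2·88·34/1024 = 187/32.

187/32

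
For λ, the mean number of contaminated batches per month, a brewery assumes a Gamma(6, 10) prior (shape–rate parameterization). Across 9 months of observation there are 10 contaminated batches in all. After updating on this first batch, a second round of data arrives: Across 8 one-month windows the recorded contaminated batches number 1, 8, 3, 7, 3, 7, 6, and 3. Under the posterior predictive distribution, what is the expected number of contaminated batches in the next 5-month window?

Total count 10 over total exposure 9 months.
After the first batch: Gamma(6 + 10, 10 + 9) = Gamma(16, 19).
Total count: 1 + 8 + 3 + 7 + 3 + 7 + 6 + 3 = 38.
Total exposure: 8 months.
After the second batch: Gamma(16 + 38, 19 + 8) = Gamma(54, 27).
Predictive mean over a 5-month window = T·E[λ|data] = 5·54/27 = 10.

10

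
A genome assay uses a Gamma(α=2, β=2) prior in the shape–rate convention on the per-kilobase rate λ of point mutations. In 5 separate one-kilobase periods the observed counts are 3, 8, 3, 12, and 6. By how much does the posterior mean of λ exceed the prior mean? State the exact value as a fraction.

Total count: 3 + 8 + 3 + 12 + 6 = 32.
Total exposure: 5 kilobases.
Conjugate update: add total count to the shape and total exposure to the rate, giving Gamma(34, 7).
Posterior mean = 34/7 = 34/7; prior mean = 2/2 = 1. Difference = 34/7 − 1 = 27/7.

27/7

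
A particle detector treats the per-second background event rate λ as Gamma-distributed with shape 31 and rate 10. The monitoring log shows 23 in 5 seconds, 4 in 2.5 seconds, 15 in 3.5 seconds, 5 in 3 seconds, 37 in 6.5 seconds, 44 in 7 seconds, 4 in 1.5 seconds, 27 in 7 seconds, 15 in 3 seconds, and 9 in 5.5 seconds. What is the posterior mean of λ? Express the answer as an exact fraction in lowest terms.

428/109

Total count: 23 + 4 + 15 + 5 + 37 + 44 + 4 + 27 + 15 + 9 = 183.
Total exposure: 5 + 2.5 + 3.5 + 3 + 6.5 + 7 + 1.5 + 7 + 3 + 5.5 = 44.5 seconds.
Posterior: α' = 31 + 183 = 214, β' = 10 + 44.5 = 109/2.
Posterior mean = α'/β' = 214/(109/2) = 428/109.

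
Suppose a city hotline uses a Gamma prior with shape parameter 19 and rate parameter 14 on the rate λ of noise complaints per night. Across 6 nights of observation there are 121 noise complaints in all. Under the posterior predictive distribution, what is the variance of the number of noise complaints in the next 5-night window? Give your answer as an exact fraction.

Total count 121 over total exposure 6 nights.
The Gamma prior is conjugate for the Poisson rate, so λ | data ~ Gamma(19+121, 14+6) = Gamma(140, 20).
The posterior predictive for a window of length T is Negative Binomial with variance T·α'·(β'+T)/β'² = 5·140·25/400 = 175/4.

175/4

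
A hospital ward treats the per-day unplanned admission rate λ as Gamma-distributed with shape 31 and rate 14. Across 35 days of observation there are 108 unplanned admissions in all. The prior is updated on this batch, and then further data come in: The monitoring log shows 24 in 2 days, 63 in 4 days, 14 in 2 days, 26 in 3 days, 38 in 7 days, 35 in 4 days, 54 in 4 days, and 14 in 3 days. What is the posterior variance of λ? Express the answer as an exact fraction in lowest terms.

Total count 108 over total exposure 35 days.
After the first batch: Gamma(31 + 108, 14 + 35) = Gamma(139, 49).
Total count: 24 + 63 + 14 + 26 + 38 + 35 + 54 + 14 = 268.
Total exposure: 2 + 4 + 2 + 3 + 7 + 4 + 4 + 3 = 29 days.
After the second batch: Gamma(139 + 268, 49 + 29) = Gamma(407, 78).
Posterior variance = α'/β'² = 407/6084.

407/6084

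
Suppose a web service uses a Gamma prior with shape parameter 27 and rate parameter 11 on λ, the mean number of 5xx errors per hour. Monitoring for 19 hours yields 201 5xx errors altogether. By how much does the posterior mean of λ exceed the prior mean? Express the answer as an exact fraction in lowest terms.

283/55

Total count 201 over total exposure 19 hours.
By Gamma–Poisson conjugacy, the posterior is Gamma(α + Σx, β + Σt) = Gamma(27 + 201, 11 + 19) = Gamma(228, 30).
Posterior mean = 228/30 = 38/5; prior mean = 27/11 = 27/11. Difference = 38/5 − 27/11 = 283/55.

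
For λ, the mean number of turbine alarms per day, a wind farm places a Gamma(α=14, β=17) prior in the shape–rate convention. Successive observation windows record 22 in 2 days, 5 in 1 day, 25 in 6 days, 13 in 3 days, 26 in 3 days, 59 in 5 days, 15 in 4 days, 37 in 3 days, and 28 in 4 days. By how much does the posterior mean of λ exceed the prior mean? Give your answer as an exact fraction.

869/204

Total count: 22 + 5 + 25 + 13 + 26 + 59 + 15 + 37 + 28 = 230.
Total exposure: 2 + 1 + 6 + 3 + 3 + 5 + 4 + 3 + 4 = 31 days.
Gamma(α, β) with Poisson data over total exposure Σt gives posterior Gamma(α+Σx, β+Σt) = Gamma(244, 48).
Posterior mean = 244/48 = 61/12; prior mean = 14/17 = 14/17. Difference = 61/12 − 14/17 = 869/204.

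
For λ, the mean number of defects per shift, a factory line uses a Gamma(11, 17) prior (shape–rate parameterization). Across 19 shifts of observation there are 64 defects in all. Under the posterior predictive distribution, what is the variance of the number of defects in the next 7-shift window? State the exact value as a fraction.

7525/432

Total count 64 over total exposure 19 shifts.
By Gamma–Poisson conjugacy, the posterior is Gamma(α + Σx, β + Σt) = Gamma(11 + 64, 17 + 19) = Gamma(75, 36).
The posterior predictive for a window of length T is Negative Binomial with variance T·α'·(β'+T)/β'² = 7·75·43/1296 = 7525/432.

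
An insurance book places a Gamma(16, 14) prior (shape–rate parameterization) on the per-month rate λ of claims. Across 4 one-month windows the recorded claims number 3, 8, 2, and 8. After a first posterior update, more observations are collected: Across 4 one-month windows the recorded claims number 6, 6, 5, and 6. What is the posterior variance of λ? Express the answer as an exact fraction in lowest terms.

15/121

Total count: 3 + 8 + 2 + 8 = 21.
Total exposure: 4 months.
After the first batch: Gamma(16 + 21, 14 + 4) = Gamma(37, 18).
Total count: 6 + 6 + 5 + 6 = 23.
Total exposure: 4 months.
After the second batch: Gamma(37 + 23, 18 + 4) = Gamma(60, 22).
Posterior variance = α'/β'² = 60/484 = 15/121.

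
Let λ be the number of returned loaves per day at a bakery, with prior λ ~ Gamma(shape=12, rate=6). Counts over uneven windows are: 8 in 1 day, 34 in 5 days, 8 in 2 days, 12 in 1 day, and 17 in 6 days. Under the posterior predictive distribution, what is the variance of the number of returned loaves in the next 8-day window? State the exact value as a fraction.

Total count: 8 + 34 + 8 + 12 + 17 = 79.
Total exposure: 1 + 5 + 2 + 1 + 6 = 15 days.
Posterior: α' = 12 + 79 = 91, β' = 6 + 15 = 21.
The posterior predictive for a window of length T is Negative Binomial with variance T·α'·(β'+T)/β'² = 8·91·29/441 = 3016/63.

3016/63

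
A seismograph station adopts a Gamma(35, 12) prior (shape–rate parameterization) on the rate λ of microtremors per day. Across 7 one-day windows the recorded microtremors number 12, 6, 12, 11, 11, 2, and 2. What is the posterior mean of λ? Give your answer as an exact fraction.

Total count: 12 + 6 + 12 + 11 + 11 + 2 + 2 = 56.
Total exposure: 7 days.
Posterior: α' = 35 + 56 = 91, β' = 12 + 7 = 19.
Posterior mean = α'/β' = 91/19.

91/19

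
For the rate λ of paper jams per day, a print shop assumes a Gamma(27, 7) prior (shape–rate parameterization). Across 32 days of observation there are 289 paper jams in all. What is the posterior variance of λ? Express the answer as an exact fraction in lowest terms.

316/1521

Total count 289 over total exposure 32 days.
Posterior: α' = 27 + 289 = 316, β' = 7 + 32 = 39.
Posterior variance = α'/β'² = 316/1521.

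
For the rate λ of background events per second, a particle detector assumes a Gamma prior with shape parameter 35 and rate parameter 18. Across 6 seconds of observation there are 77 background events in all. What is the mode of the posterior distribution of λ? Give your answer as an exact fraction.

37/8

Total count 77 over total exposure 6 seconds.
Conjugate update: add total count to the shape and total exposure to the rate, giving Gamma(112, 24).
Posterior mode = (α'−1)/β' = 111/24 = 37/8.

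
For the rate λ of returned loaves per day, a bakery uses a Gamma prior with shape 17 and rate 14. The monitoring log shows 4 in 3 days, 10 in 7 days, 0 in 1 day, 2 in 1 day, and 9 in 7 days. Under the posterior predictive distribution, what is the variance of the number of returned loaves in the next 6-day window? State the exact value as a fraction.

1092/121

Total count: 4 + 10 + 0 + 2 + 9 = 25.
Total exposure: 3 + 7 + 1 + 1 + 7 = 19 days.
By Gamma–Poisson conjugacy, the posterior is Gamma(α + Σx, β + Σt) = Gamma(17 + 25, 14 + 19) = Gamma(42, 33).
The posterior predictive for a window of length T is Negative Binomial with variance T·α'·(β'+T)/β'² = 6·42·39/1089 = 1092/121.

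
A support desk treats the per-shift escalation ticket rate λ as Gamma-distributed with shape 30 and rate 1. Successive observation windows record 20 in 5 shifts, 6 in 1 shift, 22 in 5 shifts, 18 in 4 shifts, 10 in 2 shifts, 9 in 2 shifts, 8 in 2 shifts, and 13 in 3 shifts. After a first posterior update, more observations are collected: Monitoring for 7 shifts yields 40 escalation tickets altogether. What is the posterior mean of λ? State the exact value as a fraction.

11/2

Total count: 20 + 6 + 22 + 18 + 10 + 9 + 8 + 13 = 106.
Total exposure: 5 + 1 + 5 + 4 + 2 + 2 + 2 + 3 = 24 shifts.
After the first batch: Gamma(30 + 106, 1 + 24) = Gamma(136, 25).
Total count 40 over total exposure 7 shifts.
After the second batch: Gamma(136 + 40, 25 + 7) = Gamma(176, 32).
Posterior mean = α'/β' = 176/32 = 11/2.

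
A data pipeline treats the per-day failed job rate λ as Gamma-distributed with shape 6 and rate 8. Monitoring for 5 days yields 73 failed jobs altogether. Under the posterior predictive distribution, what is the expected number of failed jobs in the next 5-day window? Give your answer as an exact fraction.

395/13

Total count 73 over total exposure 5 days.
Gamma(α, β) with Poisson data over total exposure Σt gives posterior Gamma(α+Σx, β+Σt) = Gamma(79, 13).
Predictive mean over a 5-day window = T·E[λ|data] = 5·79/13 = 395/13.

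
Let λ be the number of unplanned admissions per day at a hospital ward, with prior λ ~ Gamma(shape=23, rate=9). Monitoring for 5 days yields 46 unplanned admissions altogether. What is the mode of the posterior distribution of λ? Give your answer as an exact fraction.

Total count 46 over total exposure 5 days.
The Gamma prior is conjugate for the Poisson rate, so λ | data ~ Gamma(23+46, 9+5) = Gamma(69, 14).
Posterior mode = (α'−1)/β' = 68/14 = 34/7.

34/7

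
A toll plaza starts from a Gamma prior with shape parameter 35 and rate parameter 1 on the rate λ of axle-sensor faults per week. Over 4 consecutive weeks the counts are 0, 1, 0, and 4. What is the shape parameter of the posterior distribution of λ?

40

Total count: 0 + 1 + 0 + 4 = 5.
Total exposure: 4 weeks.
Posterior: α' = 35 + 5 = 40, β' = 1 + 4 = 5.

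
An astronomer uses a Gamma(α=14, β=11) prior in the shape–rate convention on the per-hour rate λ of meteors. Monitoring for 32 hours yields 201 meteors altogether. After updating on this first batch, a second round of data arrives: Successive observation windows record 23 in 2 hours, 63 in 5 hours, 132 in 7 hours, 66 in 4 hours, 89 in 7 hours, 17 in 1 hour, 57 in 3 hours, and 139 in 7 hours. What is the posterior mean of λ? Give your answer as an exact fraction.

801/79

Total count 201 over total exposure 32 hours.
After the first batch: Gamma(14 + 201, 11 + 32) = Gamma(215, 43).
Total count: 23 + 63 + 132 + 66 + 89 + 17 + 57 + 139 = 586.
Total exposure: 2 + 5 + 7 + 4 + 7 + 1 + 3 + 7 = 36 hours.
After the second batch: Gamma(215 + 586, 43 + 36) = Gamma(801, 79).
Posterior mean = α'/β' = 801/79.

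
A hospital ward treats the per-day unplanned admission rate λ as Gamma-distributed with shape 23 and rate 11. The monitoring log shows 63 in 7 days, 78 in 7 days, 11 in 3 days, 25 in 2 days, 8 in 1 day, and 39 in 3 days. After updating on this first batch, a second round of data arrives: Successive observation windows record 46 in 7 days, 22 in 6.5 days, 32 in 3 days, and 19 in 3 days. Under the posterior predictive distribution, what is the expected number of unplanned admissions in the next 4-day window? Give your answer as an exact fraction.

2928/107

Total count: 63 + 78 + 11 + 25 + 8 + 39 = 224.
Total exposure: 7 + 7 + 3 + 2 + 1 + 3 = 23 days.
After the first batch: Gamma(23 + 224, 11 + 23) = Gamma(247, 34).
Total count: 46 + 22 + 32 + 19 = 119.
Total exposure: 7 + 6.5 + 3 + 3 = 19.5 days.
After the second batch: Gamma(247 + 119, 34 + 19.5) = Gamma(366, 107/2).
Predictive mean over a 4-day window = T·E[λ|data] = 4·366/(107/2) = 2928/107.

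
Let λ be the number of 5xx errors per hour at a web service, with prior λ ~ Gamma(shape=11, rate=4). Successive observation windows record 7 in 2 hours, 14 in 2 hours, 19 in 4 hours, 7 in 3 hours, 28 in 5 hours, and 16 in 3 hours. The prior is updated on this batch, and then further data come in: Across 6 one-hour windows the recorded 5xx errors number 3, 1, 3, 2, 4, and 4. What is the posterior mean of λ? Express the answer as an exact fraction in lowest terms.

119/29

Total count: 7 + 14 + 19 + 7 + 28 + 16 = 91.
Total exposure: 2 + 2 + 4 + 3 + 5 + 3 = 19 hours.
After the first batch: Gamma(11 + 91, 4 + 19) = Gamma(102, 23).
Total count: 3 + 1 + 3 + 2 + 4 + 4 = 17.
Total exposure: 6 hours.
After the second batch: Gamma(102 + 17, 23 + 6) = Gamma(119, 29).
Posterior mean = α'/β' = 119/29.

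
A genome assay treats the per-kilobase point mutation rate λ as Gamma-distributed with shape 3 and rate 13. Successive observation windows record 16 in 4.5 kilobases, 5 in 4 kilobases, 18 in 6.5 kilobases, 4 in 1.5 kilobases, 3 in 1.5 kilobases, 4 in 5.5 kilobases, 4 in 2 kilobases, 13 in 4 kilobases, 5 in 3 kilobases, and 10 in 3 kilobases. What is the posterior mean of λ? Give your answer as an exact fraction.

170/97

Total count: 16 + 5 + 18 + 4 + 3 + 4 + 4 + 13 + 5 + 10 = 82.
Total exposure: 4.5 + 4 + 6.5 + 1.5 + 1.5 + 5.5 + 2 + 4 + 3 + 3 = 35.5 kilobases.
Conjugate update: add total count to the shape and total exposure to the rate, giving Gamma(85, 97/2).
Posterior mean = α'/β' = 85/(97/2) = 170/97.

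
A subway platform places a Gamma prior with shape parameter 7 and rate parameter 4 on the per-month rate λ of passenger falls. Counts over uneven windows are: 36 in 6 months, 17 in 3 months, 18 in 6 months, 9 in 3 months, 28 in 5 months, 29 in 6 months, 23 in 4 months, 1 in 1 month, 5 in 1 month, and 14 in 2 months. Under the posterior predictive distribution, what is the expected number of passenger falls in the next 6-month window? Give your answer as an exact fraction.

1122/41

Total count: 36 + 17 + 18 + 9 + 28 + 29 + 23 + 1 + 5 + 14 = 180.
Total exposure: 6 + 3 + 6 + 3 + 5 + 6 + 4 + 1 + 1 + 2 = 37 months.
Gamma(α, β) with Poisson data over total exposure Σt gives posterior Gamma(α+Σx, β+Σt) = Gamma(187, 41).
Predictive mean over a 6-month window = T·E[λ|data] = 6·187/41 = 1122/41.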